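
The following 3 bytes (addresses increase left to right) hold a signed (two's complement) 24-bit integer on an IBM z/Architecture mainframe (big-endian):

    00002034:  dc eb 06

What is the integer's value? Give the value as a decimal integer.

-2299130

In big-endian order the high byte comes first in memory.
The bytes are already most-significant first: 0xDCEB06.
Top bit is set, so as a signed 24-bit value this is 0xDCEB06 − 2^24 = -2299130.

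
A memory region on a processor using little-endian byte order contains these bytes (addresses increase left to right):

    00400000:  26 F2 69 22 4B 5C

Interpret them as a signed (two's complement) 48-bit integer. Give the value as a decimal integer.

101477769671206

Little-endian: lowest address holds the least-significant byte.
Reassemble most-significant byte first: 5C 4B 22 69 F2 26 → 0x5C4B2269F226.
0x5C4B2269F226 = 101477769671206.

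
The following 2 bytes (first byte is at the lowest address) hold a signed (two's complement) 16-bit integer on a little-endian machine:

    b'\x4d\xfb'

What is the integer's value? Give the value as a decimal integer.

-1203

Little-endian: lowest address holds the least-significant byte.
Reassemble most-significant byte first: FB 4D → 0xFB4D.
Top bit is set, so as a signed 16-bit value this is 0xFB4D − 2^16 = -1203.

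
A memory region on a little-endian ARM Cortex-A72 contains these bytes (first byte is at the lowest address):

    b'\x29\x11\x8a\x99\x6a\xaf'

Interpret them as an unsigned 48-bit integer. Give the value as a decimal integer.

192872377356585

In little-endian order the low byte comes first in memory.
Reassemble most-significant byte first: AF 6A 99 8A 11 29 → 0xAF6A998A1129.
0xAF6A998A1129 = 192872377356585.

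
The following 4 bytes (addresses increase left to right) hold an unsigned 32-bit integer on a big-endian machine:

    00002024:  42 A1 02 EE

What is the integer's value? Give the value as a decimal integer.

1117848302

In big-endian order the high byte comes first in memory.
The bytes are already most-significant first: 0x42A102EE.
0x42A102EE = 1117848302.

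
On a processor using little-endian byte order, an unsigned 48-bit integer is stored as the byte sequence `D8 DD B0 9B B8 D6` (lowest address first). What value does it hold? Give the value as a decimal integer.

236088374386136

In little-endian order the low byte comes first in memory.
Reassemble most-significant byte first: D6 B8 9B B0 DD D8 → 0xD6B89BB0DDD8.
0xD6B89BB0DDD8 = 236088374386136.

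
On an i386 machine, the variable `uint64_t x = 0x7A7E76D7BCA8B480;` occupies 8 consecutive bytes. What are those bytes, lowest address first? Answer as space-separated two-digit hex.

80 B4 A8 BC D7 76 7E 7A

Split into bytes (most-significant first): 7A 7E 76 D7 BC A8 B4 80.
In little-endian order the low byte comes first in memory.
So at ascending addresses the bytes are 80 B4 A8 BC D7 76 7E 7A.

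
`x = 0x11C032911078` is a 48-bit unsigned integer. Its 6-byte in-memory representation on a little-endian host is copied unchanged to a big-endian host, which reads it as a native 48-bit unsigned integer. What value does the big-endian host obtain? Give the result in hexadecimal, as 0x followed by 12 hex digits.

Stored little-endian, the bytes at ascending addresses are 78 10 91 32 C0 11.
Read back as big-endian, the last byte is least significant, giving 0x78109132C011.

0x78109132C011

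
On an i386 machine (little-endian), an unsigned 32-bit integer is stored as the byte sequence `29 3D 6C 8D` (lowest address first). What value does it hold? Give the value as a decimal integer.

2372681001

Little-endian: lowest address holds the least-significant byte.
Reassemble most-significant byte first: 8D 6C 3D 29 → 0x8D6C3D29.
0x8D6C3D29 = 2372681001.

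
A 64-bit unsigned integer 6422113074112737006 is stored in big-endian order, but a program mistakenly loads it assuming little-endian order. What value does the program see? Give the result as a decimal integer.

17198932146445426521

6422113074112737006 in 64-bit hexadecimal is 0x591FEDD0A9E1AEEE.
Stored big-endian, the bytes at ascending addresses are 59 1F ED D0 A9 E1 AE EE.
Read back as little-endian, the first byte is least significant, giving 0xEEAEE1A9D0ED1F59.
0xEEAEE1A9D0ED1F59 = 17198932146445426521.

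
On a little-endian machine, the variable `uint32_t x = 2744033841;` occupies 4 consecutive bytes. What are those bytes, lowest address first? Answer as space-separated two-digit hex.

2744033841 in hexadecimal, padded to 32 bits, is 0xA38EA231.
Split into bytes (most-significant first): A3 8E A2 31.
Little-endian stores the least-significant byte at the lowest address.
So at ascending addresses the bytes are 31 A2 8E A3.

31 A2 8E A3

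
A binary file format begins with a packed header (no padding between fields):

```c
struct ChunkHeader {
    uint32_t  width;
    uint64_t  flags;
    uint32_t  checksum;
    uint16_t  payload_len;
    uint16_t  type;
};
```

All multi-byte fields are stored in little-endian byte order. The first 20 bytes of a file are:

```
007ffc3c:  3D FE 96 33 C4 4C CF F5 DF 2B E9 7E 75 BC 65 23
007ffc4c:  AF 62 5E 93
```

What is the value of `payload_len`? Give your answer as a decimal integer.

`payload_len` follows `width` (4 B), `flags` (8 B), `checksum` (4 B), so it starts at offset 4 + 8 + 4 = 16 and occupies 2 bytes.
Bytes at offsets 16..17: AF 62.
In little-endian order the low byte comes first in memory.
Reassemble most-significant byte first: 62 AF → 0x62AF.
0x62AF = 25263.

25263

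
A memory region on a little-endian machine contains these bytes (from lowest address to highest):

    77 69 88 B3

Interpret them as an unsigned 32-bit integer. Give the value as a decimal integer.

3012061559

In little-endian order the low byte comes first in memory.
Reassemble most-significant byte first: B3 88 69 77 → 0xB3886977.
0xB3886977 = 3012061559.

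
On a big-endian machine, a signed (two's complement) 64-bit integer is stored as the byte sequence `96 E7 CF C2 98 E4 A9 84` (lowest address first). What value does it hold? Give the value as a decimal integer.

Big-endian stores the most-significant byte at the lowest address.
The bytes are already most-significant first: 0x96E7CFC298E4A984.
Top bit is set, so as a signed 64-bit value this is 0x96E7CFC298E4A984 − 2^64 = -7572855813704472188.

-7572855813704472188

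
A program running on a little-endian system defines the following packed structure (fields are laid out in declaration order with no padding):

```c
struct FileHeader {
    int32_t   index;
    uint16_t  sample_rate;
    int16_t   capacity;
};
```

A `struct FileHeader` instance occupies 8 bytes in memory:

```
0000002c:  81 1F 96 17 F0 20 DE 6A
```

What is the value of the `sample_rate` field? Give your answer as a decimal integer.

`sample_rate` follows `index` (4 bytes), so it starts at byte offset 4 and occupies 2 bytes.
Bytes at offsets 4..5: F0 20.
Little-endian stores the least-significant byte at the lowest address.
Reassemble most-significant byte first: 20 F0 → 0x20F0.
0x20F0 = 8432.

8432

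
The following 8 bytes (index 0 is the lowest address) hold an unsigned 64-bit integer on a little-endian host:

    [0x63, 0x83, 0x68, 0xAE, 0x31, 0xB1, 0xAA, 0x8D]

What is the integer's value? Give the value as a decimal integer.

Little-endian: lowest address holds the least-significant byte.
Reassemble most-significant byte first: 8D AA B1 31 AE 68 83 63 → 0x8DAAB131AE688363.
0x8DAAB131AE688363 = 10208166332326249315.

10208166332326249315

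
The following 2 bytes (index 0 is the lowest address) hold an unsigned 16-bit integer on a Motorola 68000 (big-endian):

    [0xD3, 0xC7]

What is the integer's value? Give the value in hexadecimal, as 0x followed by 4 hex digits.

0xD3C7

Big-endian stores the most-significant byte at the lowest address.
The bytes are already most-significant first: 0xD3C7.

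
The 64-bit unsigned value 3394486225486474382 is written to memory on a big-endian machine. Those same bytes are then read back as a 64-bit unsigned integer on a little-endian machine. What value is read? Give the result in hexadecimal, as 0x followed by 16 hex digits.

3394486225486474382 in 64-bit hexadecimal is 0x2F1BA33CC113EC8E.
Stored big-endian, the bytes at ascending addresses are 2F 1B A3 3C C1 13 EC 8E.
Read back as little-endian, the first byte is least significant, giving 0x8EEC13C13CA31B2F.

0x8EEC13C13CA31B2F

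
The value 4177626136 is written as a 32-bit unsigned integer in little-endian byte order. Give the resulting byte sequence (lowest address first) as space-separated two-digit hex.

4177626136 in hexadecimal, padded to 32 bits, is 0xF9018418.
Split into bytes (most-significant first): F9 01 84 18.
Little-endian: lowest address holds the least-significant byte.
So at ascending addresses the bytes are 18 84 01 F9.

18 84 01 F9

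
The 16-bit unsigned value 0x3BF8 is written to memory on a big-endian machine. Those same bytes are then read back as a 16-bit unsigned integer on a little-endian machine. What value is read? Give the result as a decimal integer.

Stored big-endian, the bytes at ascending addresses are 3B F8.
Read back as little-endian, the first byte is least significant, giving 0xF83B.
0xF83B = 63547.

63547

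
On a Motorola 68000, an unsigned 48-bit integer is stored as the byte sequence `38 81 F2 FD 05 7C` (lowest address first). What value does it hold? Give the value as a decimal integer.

62130778604924

In big-endian order the high byte comes first in memory.
The bytes are already most-significant first: 0x3881F2FD057C.
0x3881F2FD057C = 62130778604924.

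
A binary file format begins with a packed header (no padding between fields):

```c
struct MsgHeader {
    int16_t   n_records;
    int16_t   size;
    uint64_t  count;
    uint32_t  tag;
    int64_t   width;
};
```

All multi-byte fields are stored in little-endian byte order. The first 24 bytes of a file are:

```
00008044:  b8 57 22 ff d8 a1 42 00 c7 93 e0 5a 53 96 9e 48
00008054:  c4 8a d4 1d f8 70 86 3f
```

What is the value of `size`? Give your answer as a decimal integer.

`size` follows `n_records` (2 bytes), so it starts at byte offset 2 and occupies 2 bytes.
Bytes at offsets 2..3: 22 FF.
Little-endian stores the least-significant byte at the lowest address.
Reassemble most-significant byte first: FF 22 → 0xFF22.
Top bit is set, so as a signed 16-bit value this is 0xFF22 − 2^16 = -222.

-222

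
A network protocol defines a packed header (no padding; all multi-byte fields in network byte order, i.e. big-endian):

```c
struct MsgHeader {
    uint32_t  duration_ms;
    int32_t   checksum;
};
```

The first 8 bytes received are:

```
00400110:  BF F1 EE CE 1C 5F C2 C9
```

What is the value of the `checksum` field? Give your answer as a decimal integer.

`checksum` follows `duration_ms` (4 bytes), so it starts at byte offset 4 and occupies 4 bytes.
Bytes at offsets 4..7: 1C 5F C2 C9.
Big-endian stores the most-significant byte at the lowest address.
The bytes are already most-significant first: 0x1C5FC2C9.
0x1C5FC2C9 = 476037833.

476037833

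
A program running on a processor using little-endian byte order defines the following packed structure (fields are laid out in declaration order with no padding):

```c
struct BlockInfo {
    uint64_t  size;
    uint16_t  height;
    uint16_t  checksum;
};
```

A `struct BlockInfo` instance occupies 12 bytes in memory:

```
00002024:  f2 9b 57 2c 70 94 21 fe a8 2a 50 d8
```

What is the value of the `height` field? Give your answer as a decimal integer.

`height` follows `size` (8 bytes), so it starts at byte offset 8 and occupies 2 bytes.
Bytes at offsets 8..9: A8 2A.
Little-endian: lowest address holds the least-significant byte.
Reassemble most-significant byte first: 2A A8 → 0x2AA8.
0x2AA8 = 10920.

10920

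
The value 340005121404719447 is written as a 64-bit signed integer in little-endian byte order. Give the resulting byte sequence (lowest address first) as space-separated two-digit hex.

340005121404719447 in hexadecimal, padded to 64 bits, is 0x04B7F0DB43245157.
Split into bytes (most-significant first): 04 B7 F0 DB 43 24 51 57.
Little-endian stores the least-significant byte at the lowest address.
So at ascending addresses the bytes are 57 51 24 43 DB F0 B7 04.

57 51 24 43 DB F0 B7 04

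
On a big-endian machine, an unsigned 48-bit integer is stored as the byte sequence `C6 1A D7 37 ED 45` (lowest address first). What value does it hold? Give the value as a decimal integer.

217818582216005

Big-endian stores the most-significant byte at the lowest address.
The bytes are already most-significant first: 0xC61AD737ED45.
0xC61AD737ED45 = 217818582216005.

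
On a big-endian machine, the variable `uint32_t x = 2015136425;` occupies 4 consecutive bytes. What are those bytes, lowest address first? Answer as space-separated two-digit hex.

78 1C 8A A9

2015136425 in hexadecimal, padded to 32 bits, is 0x781C8AA9.
Split into bytes (most-significant first): 78 1C 8A A9.
Big-endian: lowest address holds the most-significant byte.
So the memory order matches the most-significant-first order: 78 1C 8A A9.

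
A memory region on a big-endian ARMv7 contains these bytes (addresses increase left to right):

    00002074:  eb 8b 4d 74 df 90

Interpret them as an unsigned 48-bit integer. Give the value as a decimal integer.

258983532486544

Big-endian: lowest address holds the most-significant byte.
The bytes are already most-significant first: 0xEB8B4D74DF90.
0xEB8B4D74DF90 = 258983532486544.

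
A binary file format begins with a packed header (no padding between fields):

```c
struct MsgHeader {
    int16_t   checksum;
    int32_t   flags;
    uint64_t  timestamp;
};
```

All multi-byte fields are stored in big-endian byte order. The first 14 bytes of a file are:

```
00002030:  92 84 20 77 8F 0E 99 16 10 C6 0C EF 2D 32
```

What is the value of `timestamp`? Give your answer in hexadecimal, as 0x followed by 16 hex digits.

`timestamp` follows `checksum` (2 B), `flags` (4 B), so it starts at offset 2 + 4 = 6 and occupies 8 bytes.
Bytes at offsets 6..13: 99 16 10 C6 0C EF 2D 32.
Big-endian stores the most-significant byte at the lowest address.
The bytes are already most-significant first: 0x991610C60CEF2D32.

0x991610C60CEF2D32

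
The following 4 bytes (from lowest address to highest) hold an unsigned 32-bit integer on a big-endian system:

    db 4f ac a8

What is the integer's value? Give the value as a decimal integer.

3679431848

Big-endian: lowest address holds the most-significant byte.
The bytes are already most-significant first: 0xDB4FACA8.
0xDB4FACA8 = 3679431848.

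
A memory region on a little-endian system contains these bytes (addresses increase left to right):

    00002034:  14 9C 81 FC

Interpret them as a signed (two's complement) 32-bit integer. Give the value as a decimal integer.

In little-endian order the low byte comes first in memory.
Reassemble most-significant byte first: FC 81 9C 14 → 0xFC819C14.
Top bit is set, so as a signed 32-bit value this is 0xFC819C14 − 2^32 = -58614764.

-58614764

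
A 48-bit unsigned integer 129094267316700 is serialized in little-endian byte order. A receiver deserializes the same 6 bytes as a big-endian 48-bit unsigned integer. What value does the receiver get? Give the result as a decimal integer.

129094267316700 in 48-bit hexadecimal is 0x756919F229DC.
Stored little-endian, the bytes at ascending addresses are DC 29 F2 19 69 75.
Read back as big-endian, the last byte is least significant, giving 0xDC29F2196975.
0xDC29F2196975 = 242072713521525.

242072713521525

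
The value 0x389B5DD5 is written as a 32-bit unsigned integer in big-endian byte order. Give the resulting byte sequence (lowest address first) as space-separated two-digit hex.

38 9B 5D D5

Split into bytes (most-significant first): 38 9B 5D D5.
Big-endian: lowest address holds the most-significant byte.
So the memory order matches the most-significant-first order: 38 9B 5D D5.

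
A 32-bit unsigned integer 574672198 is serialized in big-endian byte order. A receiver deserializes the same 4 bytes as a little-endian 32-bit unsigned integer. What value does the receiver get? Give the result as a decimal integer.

1187856418

574672198 in 32-bit hexadecimal is 0x2240CD46.
Stored big-endian, the bytes at ascending addresses are 22 40 CD 46.
Read back as little-endian, the first byte is least significant, giving 0x46CD4022.
0x46CD4022 = 1187856418.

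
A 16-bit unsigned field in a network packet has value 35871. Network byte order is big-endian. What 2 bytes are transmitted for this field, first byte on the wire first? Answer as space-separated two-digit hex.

8C 1F

35871 in hexadecimal, padded to 16 bits, is 0x8C1F.
Split into bytes (most-significant first): 8C 1F.
In big-endian order the high byte comes first in memory.
So the memory order matches the most-significant-first order: 8C 1F.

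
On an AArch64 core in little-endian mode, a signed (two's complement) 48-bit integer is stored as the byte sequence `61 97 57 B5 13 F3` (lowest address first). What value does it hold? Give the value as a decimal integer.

Little-endian: lowest address holds the least-significant byte.
Reassemble most-significant byte first: F3 13 B5 57 97 61 → 0xF313B5579761.
Top bit is set, so as a signed 48-bit value this is 0xF313B5579761 − 2^48 = -14209004365983.

-14209004365983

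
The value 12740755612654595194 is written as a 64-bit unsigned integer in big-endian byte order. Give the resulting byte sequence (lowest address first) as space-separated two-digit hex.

12740755612654595194 in hexadecimal, padded to 64 bits, is 0xB0D041B9EE576C7A.
Split into bytes (most-significant first): B0 D0 41 B9 EE 57 6C 7A.
Big-endian stores the most-significant byte at the lowest address.
So the memory order matches the most-significant-first order: B0 D0 41 B9 EE 57 6C 7A.

B0 D0 41 B9 EE 57 6C 7A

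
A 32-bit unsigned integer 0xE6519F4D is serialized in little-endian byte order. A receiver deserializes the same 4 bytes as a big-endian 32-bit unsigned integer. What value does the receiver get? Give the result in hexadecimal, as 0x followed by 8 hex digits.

Stored little-endian, the bytes at ascending addresses are 4D 9F 51 E6.
Read back as big-endian, the last byte is least significant, giving 0x4D9F51E6.

0x4D9F51E6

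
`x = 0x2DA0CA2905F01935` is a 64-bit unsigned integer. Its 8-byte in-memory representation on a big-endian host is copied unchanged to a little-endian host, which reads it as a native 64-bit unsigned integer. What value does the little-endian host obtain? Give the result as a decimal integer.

Stored big-endian, the bytes at ascending addresses are 2D A0 CA 29 05 F0 19 35.
Read back as little-endian, the first byte is least significant, giving 0x3519F00529CAA02D.
0x3519F00529CAA02D = 3826353263394594861.

3826353263394594861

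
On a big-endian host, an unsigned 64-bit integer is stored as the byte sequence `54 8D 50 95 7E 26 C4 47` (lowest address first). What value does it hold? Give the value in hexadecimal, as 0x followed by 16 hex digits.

0x548D50957E26C447

In big-endian order the high byte comes first in memory.
The bytes are already most-significant first: 0x548D50957E26C447.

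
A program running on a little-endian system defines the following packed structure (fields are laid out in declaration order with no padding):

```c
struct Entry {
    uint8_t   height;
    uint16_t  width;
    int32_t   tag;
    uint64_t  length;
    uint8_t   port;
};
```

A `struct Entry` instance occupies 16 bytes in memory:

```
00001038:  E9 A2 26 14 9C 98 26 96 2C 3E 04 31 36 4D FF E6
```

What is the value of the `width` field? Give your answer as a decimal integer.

9890

`width` follows `height` (1 byte), so it starts at byte offset 1 and occupies 2 bytes.
Bytes at offsets 1..2: A2 26.
In little-endian order the low byte comes first in memory.
Reassemble most-significant byte first: 26 A2 → 0x26A2.
0x26A2 = 9890.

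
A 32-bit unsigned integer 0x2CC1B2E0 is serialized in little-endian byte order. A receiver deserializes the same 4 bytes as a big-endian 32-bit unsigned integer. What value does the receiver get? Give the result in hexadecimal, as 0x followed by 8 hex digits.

0xE0B2C12C

Stored little-endian, the bytes at ascending addresses are E0 B2 C1 2C.
Read back as big-endian, the last byte is least significant, giving 0xE0B2C12C.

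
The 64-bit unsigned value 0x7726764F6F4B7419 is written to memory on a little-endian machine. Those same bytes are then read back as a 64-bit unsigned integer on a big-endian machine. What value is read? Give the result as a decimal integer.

Stored little-endian, the bytes at ascending addresses are 19 74 4B 6F 4F 76 26 77.
Read back as big-endian, the last byte is least significant, giving 0x19744B6F4F762677.
0x19744B6F4F762677 = 1834173889693230711.

1834173889693230711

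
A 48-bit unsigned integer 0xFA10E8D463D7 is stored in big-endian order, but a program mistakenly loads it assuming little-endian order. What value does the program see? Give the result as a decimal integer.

236823773712634

Stored big-endian, the bytes at ascending addresses are FA 10 E8 D4 63 D7.
Read back as little-endian, the first byte is least significant, giving 0xD763D4E810FA.
0xD763D4E810FA = 236823773712634.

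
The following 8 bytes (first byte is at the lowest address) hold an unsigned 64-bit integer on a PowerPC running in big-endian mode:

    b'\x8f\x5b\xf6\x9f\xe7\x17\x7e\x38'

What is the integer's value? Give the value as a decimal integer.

10330121336941674040

Big-endian stores the most-significant byte at the lowest address.
The bytes are already most-significant first: 0x8F5BF69FE7177E38.
0x8F5BF69FE7177E38 = 10330121336941674040.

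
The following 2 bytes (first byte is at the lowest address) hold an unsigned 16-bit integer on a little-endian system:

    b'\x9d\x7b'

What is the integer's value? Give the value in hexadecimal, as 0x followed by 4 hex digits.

0x7B9D

Little-endian stores the least-significant byte at the lowest address.
Reassemble most-significant byte first: 7B 9D → 0x7B9D.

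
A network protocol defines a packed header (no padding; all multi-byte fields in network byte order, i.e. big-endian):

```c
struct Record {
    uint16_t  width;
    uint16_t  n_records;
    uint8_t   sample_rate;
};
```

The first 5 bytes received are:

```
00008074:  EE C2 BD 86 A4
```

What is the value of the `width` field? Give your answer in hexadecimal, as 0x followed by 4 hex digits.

`width` is the first field, at byte offset 0, occupying 2 bytes.
Bytes at offsets 0..1: EE C2.
Big-endian: lowest address holds the most-significant byte.
The bytes are already most-significant first: 0xEEC2.

0xEEC2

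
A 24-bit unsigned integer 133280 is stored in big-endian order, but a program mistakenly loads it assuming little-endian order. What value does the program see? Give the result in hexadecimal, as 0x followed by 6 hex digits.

133280 in 24-bit hexadecimal is 0x0208A0.
Stored big-endian, the bytes at ascending addresses are 02 08 A0.
Read back as little-endian, the first byte is least significant, giving 0xA00802.

0xA00802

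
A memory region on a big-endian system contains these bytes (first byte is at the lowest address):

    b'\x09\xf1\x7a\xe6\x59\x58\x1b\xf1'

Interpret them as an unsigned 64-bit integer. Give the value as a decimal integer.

Big-endian: lowest address holds the most-significant byte.
The bytes are already most-significant first: 0x09F17AE659581BF1.
0x09F17AE659581BF1 = 716488945488632817.

716488945488632817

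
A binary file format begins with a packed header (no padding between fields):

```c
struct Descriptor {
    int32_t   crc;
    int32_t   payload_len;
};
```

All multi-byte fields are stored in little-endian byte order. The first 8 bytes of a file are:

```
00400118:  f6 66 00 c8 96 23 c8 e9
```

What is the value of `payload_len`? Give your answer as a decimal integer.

-372759658

`payload_len` follows `crc` (4 bytes), so it starts at byte offset 4 and occupies 4 bytes.
Bytes at offsets 4..7: 96 23 C8 E9.
In little-endian order the low byte comes first in memory.
Reassemble most-significant byte first: E9 C8 23 96 → 0xE9C82396.
Top bit is set, so as a signed 32-bit value this is 0xE9C82396 − 2^32 = -372759658.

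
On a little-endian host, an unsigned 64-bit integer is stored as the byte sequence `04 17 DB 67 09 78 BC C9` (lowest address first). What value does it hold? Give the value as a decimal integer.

In little-endian order the low byte comes first in memory.
Reassemble most-significant byte first: C9 BC 78 09 67 DB 17 04 → 0xC9BC780967DB1704.
0xC9BC780967DB1704 = 14536625679037568772.

14536625679037568772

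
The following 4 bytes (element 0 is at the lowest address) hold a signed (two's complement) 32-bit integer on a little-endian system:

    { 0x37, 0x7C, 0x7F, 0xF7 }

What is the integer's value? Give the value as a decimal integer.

In little-endian order the low byte comes first in memory.
Reassemble most-significant byte first: F7 7F 7C 37 → 0xF77F7C37.
Top bit is set, so as a signed 32-bit value this is 0xF77F7C37 − 2^32 = -142640073.

-142640073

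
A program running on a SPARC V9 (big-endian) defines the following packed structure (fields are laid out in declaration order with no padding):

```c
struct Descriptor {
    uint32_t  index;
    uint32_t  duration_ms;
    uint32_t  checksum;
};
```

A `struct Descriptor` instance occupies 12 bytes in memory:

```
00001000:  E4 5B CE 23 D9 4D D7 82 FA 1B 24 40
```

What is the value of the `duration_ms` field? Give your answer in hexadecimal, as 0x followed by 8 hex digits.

`duration_ms` follows `index` (4 bytes), so it starts at byte offset 4 and occupies 4 bytes.
Bytes at offsets 4..7: D9 4D D7 82.
Big-endian stores the most-significant byte at the lowest address.
The bytes are already most-significant first: 0xD94DD782.

0xD94DD782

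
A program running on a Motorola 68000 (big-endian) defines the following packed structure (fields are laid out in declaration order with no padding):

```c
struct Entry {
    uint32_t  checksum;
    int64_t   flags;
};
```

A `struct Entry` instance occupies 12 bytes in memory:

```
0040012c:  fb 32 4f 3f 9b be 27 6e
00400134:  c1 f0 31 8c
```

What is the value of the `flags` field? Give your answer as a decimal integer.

-7224293395602067060

`flags` follows `checksum` (4 bytes), so it starts at byte offset 4 and occupies 8 bytes.
Bytes at offsets 4..11: 9B BE 27 6E C1 F0 31 8C.
Big-endian: lowest address holds the most-significant byte.
The bytes are already most-significant first: 0x9BBE276EC1F0318C.
Top bit is set, so as a signed 64-bit value this is 0x9BBE276EC1F0318C − 2^64 = -7224293395602067060.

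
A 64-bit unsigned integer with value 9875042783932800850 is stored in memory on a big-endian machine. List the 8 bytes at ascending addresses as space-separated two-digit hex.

89 0B 33 17 7E 19 5F 52

9875042783932800850 in hexadecimal, padded to 64 bits, is 0x890B33177E195F52.
Split into bytes (most-significant first): 89 0B 33 17 7E 19 5F 52.
Big-endian stores the most-significant byte at the lowest address.
So the memory order matches the most-significant-first order: 89 0B 33 17 7E 19 5F 52.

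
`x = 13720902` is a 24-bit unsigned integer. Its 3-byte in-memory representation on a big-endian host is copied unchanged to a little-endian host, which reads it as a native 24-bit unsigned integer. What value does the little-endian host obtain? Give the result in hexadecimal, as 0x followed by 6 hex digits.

0x465DD1

13720902 in 24-bit hexadecimal is 0xD15D46.
Stored big-endian, the bytes at ascending addresses are D1 5D 46.
Read back as little-endian, the first byte is least significant, giving 0x465DD1.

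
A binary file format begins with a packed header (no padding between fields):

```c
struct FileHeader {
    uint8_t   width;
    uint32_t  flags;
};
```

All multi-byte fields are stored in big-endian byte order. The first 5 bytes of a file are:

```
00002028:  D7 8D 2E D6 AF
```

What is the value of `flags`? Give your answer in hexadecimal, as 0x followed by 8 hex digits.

0x8D2ED6AF

`flags` follows `width` (1 byte), so it starts at byte offset 1 and occupies 4 bytes.
Bytes at offsets 1..4: 8D 2E D6 AF.
In big-endian order the high byte comes first in memory.
The bytes are already most-significant first: 0x8D2ED6AF.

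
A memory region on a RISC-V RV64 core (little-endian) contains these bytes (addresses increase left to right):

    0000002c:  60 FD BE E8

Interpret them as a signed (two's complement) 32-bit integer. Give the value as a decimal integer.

-390136480

In little-endian order the low byte comes first in memory.
Reassemble most-significant byte first: E8 BE FD 60 → 0xE8BEFD60.
Top bit is set, so as a signed 32-bit value this is 0xE8BEFD60 − 2^32 = -390136480.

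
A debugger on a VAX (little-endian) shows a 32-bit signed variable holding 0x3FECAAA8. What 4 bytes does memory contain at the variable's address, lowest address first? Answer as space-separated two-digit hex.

A8 AA EC 3F

Split into bytes (most-significant first): 3F EC AA A8.
Little-endian stores the least-significant byte at the lowest address.
So at ascending addresses the bytes are A8 AA EC 3F.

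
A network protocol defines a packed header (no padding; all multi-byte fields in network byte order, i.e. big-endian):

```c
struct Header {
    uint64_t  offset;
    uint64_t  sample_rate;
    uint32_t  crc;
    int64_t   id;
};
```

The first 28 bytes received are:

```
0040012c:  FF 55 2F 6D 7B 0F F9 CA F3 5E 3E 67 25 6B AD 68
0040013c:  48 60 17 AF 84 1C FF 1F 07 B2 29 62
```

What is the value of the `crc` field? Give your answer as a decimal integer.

`crc` follows `offset` (8 B), `sample_rate` (8 B), so it starts at offset 8 + 8 = 16 and occupies 4 bytes.
Bytes at offsets 16..19: 48 60 17 AF.
In big-endian order the high byte comes first in memory.
The bytes are already most-significant first: 0x486017AF.
0x486017AF = 1214257071.

1214257071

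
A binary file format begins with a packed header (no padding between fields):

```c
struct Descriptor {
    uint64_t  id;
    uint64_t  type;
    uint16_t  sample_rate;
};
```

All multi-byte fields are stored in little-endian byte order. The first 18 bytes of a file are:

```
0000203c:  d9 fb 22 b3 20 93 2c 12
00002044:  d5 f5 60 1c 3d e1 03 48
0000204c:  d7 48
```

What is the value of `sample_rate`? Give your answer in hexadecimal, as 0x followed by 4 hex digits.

0x48D7

`sample_rate` follows `id` (8 B), `type` (8 B), so it starts at offset 8 + 8 = 16 and occupies 2 bytes.
Bytes at offsets 16..17: D7 48.
Little-endian: lowest address holds the least-significant byte.
Reassemble most-significant byte first: 48 D7 → 0x48D7.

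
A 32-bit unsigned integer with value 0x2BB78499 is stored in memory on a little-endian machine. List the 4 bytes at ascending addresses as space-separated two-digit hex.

Split into bytes (most-significant first): 2B B7 84 99.
Little-endian stores the least-significant byte at the lowest address.
So at ascending addresses the bytes are 99 84 B7 2B.

99 84 B7 2B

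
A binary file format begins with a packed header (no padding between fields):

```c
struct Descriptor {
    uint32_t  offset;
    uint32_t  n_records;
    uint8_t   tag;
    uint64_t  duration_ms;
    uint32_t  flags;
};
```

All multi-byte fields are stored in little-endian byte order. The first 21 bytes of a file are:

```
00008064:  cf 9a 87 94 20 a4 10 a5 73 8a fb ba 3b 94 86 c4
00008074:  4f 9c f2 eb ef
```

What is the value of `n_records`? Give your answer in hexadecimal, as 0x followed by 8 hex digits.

0xA510A420

`n_records` follows `offset` (4 bytes), so it starts at byte offset 4 and occupies 4 bytes.
Bytes at offsets 4..7: 20 A4 10 A5.
Little-endian stores the least-significant byte at the lowest address.
Reassemble most-significant byte first: A5 10 A4 20 → 0xA510A420.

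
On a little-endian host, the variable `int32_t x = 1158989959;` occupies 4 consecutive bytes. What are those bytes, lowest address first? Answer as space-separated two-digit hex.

1158989959 in hexadecimal, padded to 32 bits, is 0x4514C887.
Split into bytes (most-significant first): 45 14 C8 87.
Little-endian: lowest address holds the least-significant byte.
So at ascending addresses the bytes are 87 C8 14 45.

87 C8 14 45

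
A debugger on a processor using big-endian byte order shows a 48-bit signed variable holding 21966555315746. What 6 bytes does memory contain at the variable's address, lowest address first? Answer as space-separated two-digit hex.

21966555315746 in hexadecimal, padded to 48 bits, is 0x13FA7CB9FE22.
Split into bytes (most-significant first): 13 FA 7C B9 FE 22.
Big-endian stores the most-significant byte at the lowest address.
So the memory order matches the most-significant-first order: 13 FA 7C B9 FE 22.

13 FA 7C B9 FE 22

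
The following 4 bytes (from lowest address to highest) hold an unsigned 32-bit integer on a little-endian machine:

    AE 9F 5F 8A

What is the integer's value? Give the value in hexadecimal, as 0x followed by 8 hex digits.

Little-endian stores the least-significant byte at the lowest address.
Reassemble most-significant byte first: 8A 5F 9F AE → 0x8A5F9FAE.

0x8A5F9FAE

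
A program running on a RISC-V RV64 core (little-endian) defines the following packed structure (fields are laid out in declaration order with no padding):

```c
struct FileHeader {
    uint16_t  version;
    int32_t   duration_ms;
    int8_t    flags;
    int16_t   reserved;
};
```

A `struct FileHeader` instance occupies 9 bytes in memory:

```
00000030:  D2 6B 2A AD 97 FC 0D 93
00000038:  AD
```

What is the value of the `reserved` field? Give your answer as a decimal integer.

`reserved` follows `version` (2 B), `duration_ms` (4 B), `flags` (1 B), so it starts at offset 2 + 4 + 1 = 7 and occupies 2 bytes.
Bytes at offsets 7..8: 93 AD.
Little-endian stores the least-significant byte at the lowest address.
Reassemble most-significant byte first: AD 93 → 0xAD93.
Top bit is set, so as a signed 16-bit value this is 0xAD93 − 2^16 = -21101.

-21101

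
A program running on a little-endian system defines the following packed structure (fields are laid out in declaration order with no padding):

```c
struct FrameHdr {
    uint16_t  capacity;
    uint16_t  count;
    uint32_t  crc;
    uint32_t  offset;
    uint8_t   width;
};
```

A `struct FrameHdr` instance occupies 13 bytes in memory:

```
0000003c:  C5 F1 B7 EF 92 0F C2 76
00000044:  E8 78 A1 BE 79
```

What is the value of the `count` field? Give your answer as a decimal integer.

`count` follows `capacity` (2 bytes), so it starts at byte offset 2 and occupies 2 bytes.
Bytes at offsets 2..3: B7 EF.
Little-endian: lowest address holds the least-significant byte.
Reassemble most-significant byte first: EF B7 → 0xEFB7.
0xEFB7 = 61367.

61367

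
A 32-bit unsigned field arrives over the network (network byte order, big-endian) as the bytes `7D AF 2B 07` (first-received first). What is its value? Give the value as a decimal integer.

2108631815

Big-endian: lowest address holds the most-significant byte.
The bytes are already most-significant first: 0x7DAF2B07.
0x7DAF2B07 = 2108631815.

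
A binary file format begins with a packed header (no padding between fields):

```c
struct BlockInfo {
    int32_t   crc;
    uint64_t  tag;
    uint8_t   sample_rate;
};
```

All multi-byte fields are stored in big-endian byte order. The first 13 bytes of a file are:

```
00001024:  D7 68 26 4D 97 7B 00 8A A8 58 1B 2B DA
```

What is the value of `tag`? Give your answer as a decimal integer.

10915318717392362283

`tag` follows `crc` (4 bytes), so it starts at byte offset 4 and occupies 8 bytes.
Bytes at offsets 4..11: 97 7B 00 8A A8 58 1B 2B.
Big-endian stores the most-significant byte at the lowest address.
The bytes are already most-significant first: 0x977B008AA8581B2B.
0x977B008AA8581B2B = 10915318717392362283.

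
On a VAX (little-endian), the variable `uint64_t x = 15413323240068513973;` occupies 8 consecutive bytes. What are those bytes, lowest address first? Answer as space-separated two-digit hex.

15413323240068513973 in hexadecimal, padded to 64 bits, is 0xD5E71FD2D48E80B5.
Split into bytes (most-significant first): D5 E7 1F D2 D4 8E 80 B5.
Little-endian stores the least-significant byte at the lowest address.
So at ascending addresses the bytes are B5 80 8E D4 D2 1F E7 D5.

B5 80 8E D4 D2 1F E7 D5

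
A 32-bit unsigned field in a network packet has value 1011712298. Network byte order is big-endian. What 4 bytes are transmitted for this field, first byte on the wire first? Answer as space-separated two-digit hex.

1011712298 in hexadecimal, padded to 32 bits, is 0x3C4D812A.
Split into bytes (most-significant first): 3C 4D 81 2A.
In big-endian order the high byte comes first in memory.
So the memory order matches the most-significant-first order: 3C 4D 81 2A.

3C 4D 81 2A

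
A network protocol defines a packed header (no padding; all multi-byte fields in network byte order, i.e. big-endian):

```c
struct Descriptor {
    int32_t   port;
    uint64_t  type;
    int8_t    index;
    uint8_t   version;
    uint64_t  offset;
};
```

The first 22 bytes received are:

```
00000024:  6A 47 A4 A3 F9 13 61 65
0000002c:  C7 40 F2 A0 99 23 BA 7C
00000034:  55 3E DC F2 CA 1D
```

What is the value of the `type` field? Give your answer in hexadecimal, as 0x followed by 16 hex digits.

0xF9136165C740F2A0

`type` follows `port` (4 bytes), so it starts at byte offset 4 and occupies 8 bytes.
Bytes at offsets 4..11: F9 13 61 65 C7 40 F2 A0.
In big-endian order the high byte comes first in memory.
The bytes are already most-significant first: 0xF9136165C740F2A0.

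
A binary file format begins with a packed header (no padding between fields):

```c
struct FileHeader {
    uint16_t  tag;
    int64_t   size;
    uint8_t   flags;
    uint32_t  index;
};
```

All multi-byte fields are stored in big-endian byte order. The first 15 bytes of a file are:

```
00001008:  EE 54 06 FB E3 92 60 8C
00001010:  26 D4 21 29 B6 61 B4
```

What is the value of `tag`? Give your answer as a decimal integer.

61012

`tag` is the first field, at byte offset 0, occupying 2 bytes.
Bytes at offsets 0..1: EE 54.
Big-endian stores the most-significant byte at the lowest address.
The bytes are already most-significant first: 0xEE54.
0xEE54 = 61012.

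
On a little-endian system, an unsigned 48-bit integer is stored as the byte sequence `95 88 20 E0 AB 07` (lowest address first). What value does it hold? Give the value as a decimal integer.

8434781030549

Little-endian: lowest address holds the least-significant byte.
Reassemble most-significant byte first: 07 AB E0 20 88 95 → 0x07ABE0208895.
0x07ABE0208895 = 8434781030549.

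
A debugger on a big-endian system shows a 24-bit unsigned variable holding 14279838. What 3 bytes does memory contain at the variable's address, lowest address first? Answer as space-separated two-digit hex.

14279838 in hexadecimal, padded to 24 bits, is 0xD9E49E.
Split into bytes (most-significant first): D9 E4 9E.
Big-endian stores the most-significant byte at the lowest address.
So the memory order matches the most-significant-first order: D9 E4 9E.

D9 E4 9E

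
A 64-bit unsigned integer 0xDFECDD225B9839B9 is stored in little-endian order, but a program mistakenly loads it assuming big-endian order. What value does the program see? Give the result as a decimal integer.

13346866487883590879

Stored little-endian, the bytes at ascending addresses are B9 39 98 5B 22 DD EC DF.
Read back as big-endian, the last byte is least significant, giving 0xB939985B22DDECDF.
0xB939985B22DDECDF = 13346866487883590879.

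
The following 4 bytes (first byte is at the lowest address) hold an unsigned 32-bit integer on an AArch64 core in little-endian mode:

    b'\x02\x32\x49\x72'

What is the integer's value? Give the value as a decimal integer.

Little-endian stores the least-significant byte at the lowest address.
Reassemble most-significant byte first: 72 49 32 02 → 0x72493202.
0x72493202 = 1917399554.

1917399554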